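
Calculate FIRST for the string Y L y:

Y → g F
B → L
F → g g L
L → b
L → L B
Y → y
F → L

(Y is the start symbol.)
FIRST sets of the non-terminals involved (from the grammar, by fixed-point iteration):
  FIRST(Y) = { 'g', 'y' }

To compute FIRST(Y L y), process the symbols left to right:
Symbol Y is a non-terminal. Add FIRST(Y) \ {ε} = { 'g', 'y' }
Y is not nullable (ε ∉ FIRST(Y)), so stop here.
FIRST(Y L y) = { 'g', 'y' }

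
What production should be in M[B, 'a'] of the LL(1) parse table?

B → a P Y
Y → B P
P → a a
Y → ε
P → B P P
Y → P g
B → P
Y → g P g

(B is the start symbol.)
To find M[B, 'a'], we find productions for B where 'a' is in the predict set (PREDICT(N → α) = (FIRST(α) \ {ε}) ∪ (FOLLOW(N) if α ⇒* ε)).

Relevant sets:
  FIRST(P) = { 'a' }

B → a P Y: PREDICT = { 'a' }
  'a' is in predict set, so this production goes in M[B, 'a']
B → P: PREDICT = { 'a' }
  'a' is in predict set, so this production goes in M[B, 'a']

M[B, 'a'] = B → a P Y, B → P  (a multiply-defined cell — the grammar is not LL(1))

Answer: B → a P Y, B → P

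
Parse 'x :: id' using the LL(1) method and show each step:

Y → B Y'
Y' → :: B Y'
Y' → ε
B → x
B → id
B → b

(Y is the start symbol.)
Stack is shown with the top on the left.

Stack      Input      Action
----------------------------
Y $        x :: id $  output Y → B Y'
B Y' $     x :: id $  output B → x
x Y' $     x :: id $  match 'x'
Y' $       :: id $    output Y' → :: B Y'
:: B Y' $  :: id $    match '::'
B Y' $     id $       output B → id
id Y' $    id $       match 'id'
Y' $       $          output Y' → ε
$          $          accept

The string is accepted.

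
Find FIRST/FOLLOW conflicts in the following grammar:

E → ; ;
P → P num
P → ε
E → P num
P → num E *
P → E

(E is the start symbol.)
Yes. P → P num with FOLLOW(P) on { 'num' }; P → num E '*' with FOLLOW(P) on { 'num' }; P → E with FOLLOW(P) on { 'num' }

Nullable non-terminals: P.
FIRST sets used below: FIRST(P) = { ';', 'num', ε }, FIRST(E) = { ';', 'num' }

P: nullable alternative(s) P → ε; FOLLOW(P) = { 'num' }
  P → P num: FIRST \ {ε} = { ';', 'num' } — overlaps FOLLOW(P) on { 'num' }: CONFLICT
  P → ε: FIRST \ {ε} = { } — this is the only nullable alternative, skip
  P → num E *: FIRST \ {ε} = { 'num' } — overlaps FOLLOW(P) on { 'num' }: CONFLICT
  P → E: FIRST \ {ε} = { ';', 'num' } — overlaps FOLLOW(P) on { 'num' }: CONFLICT

E has no nullable alternative, so no FIRST/FOLLOW check is needed there.

So the grammar has 3 FIRST/FOLLOW conflicts (marked CONFLICT above).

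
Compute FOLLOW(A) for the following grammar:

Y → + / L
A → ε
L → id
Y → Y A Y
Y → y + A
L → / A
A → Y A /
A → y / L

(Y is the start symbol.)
{ $, '+', '/', 'y' }

To compute FOLLOW(A), find every occurrence of A on a right-hand side N → α A β: add FIRST(β) \ {ε}, and if β is empty or nullable also add FOLLOW(N). Iterate to a fixed point.

In Y → Y A Y: A is followed by Y, add FIRST(Y) \ {ε} = { '+', 'y' }
In Y → y + A: A is at the end, add FOLLOW(Y)
In L → / A: A is at the end, add FOLLOW(L)
In A → Y A /: A is followed by '/', add FIRST('/') \ {ε} = { '/' }

The FOLLOW sets referred to above (computed the same way, to a fixed point):
  FOLLOW(Y) = { $, '+', '/', 'y' }
  FOLLOW(L) = { $, '+', '/', 'y' }

Taking the union: FOLLOW(A) = { $, '+', '/', 'y' }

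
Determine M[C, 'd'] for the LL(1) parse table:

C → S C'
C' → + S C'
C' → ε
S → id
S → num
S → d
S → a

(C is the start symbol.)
C → S C'

To find M[C, 'd'], we find productions for C where 'd' is in the predict set (PREDICT(N → α) = (FIRST(α) \ {ε}) ∪ (FOLLOW(N) if α ⇒* ε)).

Relevant sets:
  FIRST(S) = { 'a', 'd', 'id', 'num' }

C → S C': PREDICT = { 'a', 'd', 'id', 'num' }
  'd' is in predict set, so this production goes in M[C, 'd']

M[C, 'd'] = C → S C'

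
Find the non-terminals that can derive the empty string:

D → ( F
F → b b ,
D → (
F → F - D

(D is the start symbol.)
None

A non-terminal is nullable if it can derive ε (the empty string): either it has an ε-production, or it has a production whose right-hand side consists entirely of nullable non-terminals.

There are no ε-productions, so no non-terminal can derive ε.
No non-terminals are nullable.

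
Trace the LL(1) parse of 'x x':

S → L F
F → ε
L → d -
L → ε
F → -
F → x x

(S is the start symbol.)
LL(1) parsing maintains a stack (initially the start symbol over $) and the input. At each step: if the stack top is a terminal, match it against the current input token; if it is a non-terminal N, replace it with the RHS of M[N, lookahead] (the unique production whose predict set contains the lookahead).

Stack is shown with the top on the left.

Stack  Input  Action
--------------------
S $    x x $  output S → L F
L F $  x x $  output L → ε
F $    x x $  output F → x x
x x $  x x $  match 'x'
x $    x $    match 'x'
$      $      accept

The string is accepted.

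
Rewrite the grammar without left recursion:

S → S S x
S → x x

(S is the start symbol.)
S is directly left-recursive. The standard transformation for
  A → A α₁ | ... | A α_m | β₁ | ... | β_n
is
  A  → β₁ A' | ... | β_n A'
  A' → α₁ A' | ... | α_m A' | ε

S → x x becomes S → x x S'
S → S S x becomes S' → S x S'
Add S' → ε

Resulting grammar:
S → x x S'
S' → S x S'
S' → ε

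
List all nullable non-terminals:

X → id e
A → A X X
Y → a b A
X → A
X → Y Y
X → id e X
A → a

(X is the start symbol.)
There are no ε-productions, so no non-terminal can derive ε.
No non-terminals are nullable.

Answer: None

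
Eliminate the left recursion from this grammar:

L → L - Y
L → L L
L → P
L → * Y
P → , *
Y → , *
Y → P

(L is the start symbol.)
L is directly left-recursive. The standard transformation for
  A → A α₁ | ... | A α_m | β₁ | ... | β_n
is
  A  → β₁ A' | ... | β_n A'
  A' → α₁ A' | ... | α_m A' | ε

L → P becomes L → P L'
L → * Y becomes L → * Y L'
L → L - Y becomes L' → - Y L'
L → L L becomes L' → L L'
Add L' → ε

Productions for other non-terminals are unchanged:
  P → , *
  Y → , *
  Y → P

Resulting grammar:
L → P L'
L → * Y L'
L' → - Y L'
L' → L L'
L' → ε
P → , *
Y → , *
Y → P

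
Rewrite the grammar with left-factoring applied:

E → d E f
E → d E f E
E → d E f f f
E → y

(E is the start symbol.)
E → d E f E'
E' → ε
E' → E
E' → f f
E → y

Left-factoring transforms A → αβ₁ | αβ₂ into A → αA' and A' → β₁ | β₂
(α is the longest common prefix among the alternatives). Repeat until
no nonterminal has two alternatives with a common prefix.

Round 1: E has alternatives sharing prefix 'd E f'. Introduce E': E → d E f E'
  Add: E' → ε
  Add: E' → E
  Add: E' → f f

No remaining common prefixes — done.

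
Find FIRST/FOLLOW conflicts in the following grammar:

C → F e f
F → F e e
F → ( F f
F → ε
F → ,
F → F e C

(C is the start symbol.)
Yes. F → F e e with FOLLOW(F) on { 'e' }; F → F e C with FOLLOW(F) on { 'e' }

A FIRST/FOLLOW conflict occurs when a non-terminal N has a nullable alternative N → β (β ⇒* ε) and another alternative N → α with FIRST(α) ∩ FOLLOW(N) ≠ ∅: on such a lookahead the parser cannot decide between expanding α and letting N vanish via β.

Nullable non-terminals: F.
FIRST sets used below: FIRST(F) = { '(', ',', 'e', ε }

F: nullable alternative(s) F → ε; FOLLOW(F) = { 'e', 'f' }
  F → F e e: FIRST \ {ε} = { '(', ',', 'e' } — overlaps FOLLOW(F) on { 'e' }: CONFLICT
  F → ( F f: FIRST \ {ε} = { '(' } — disjoint from FOLLOW(F)
  F → ε: FIRST \ {ε} = { } — this is the only nullable alternative, skip
  F → ,: FIRST \ {ε} = { ',' } — disjoint from FOLLOW(F)
  F → F e C: FIRST \ {ε} = { '(', ',', 'e' } — overlaps FOLLOW(F) on { 'e' }: CONFLICT

C has no nullable alternative, so no FIRST/FOLLOW check is needed there.

So the grammar has 2 FIRST/FOLLOW conflicts (marked CONFLICT above).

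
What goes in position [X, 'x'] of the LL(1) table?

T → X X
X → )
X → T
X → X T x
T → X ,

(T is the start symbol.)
Empty (error entry)

To find M[X, 'x'], we find productions for X where 'x' is in the predict set (PREDICT(N → α) = (FIRST(α) \ {ε}) ∪ (FOLLOW(N) if α ⇒* ε)).

Relevant sets:
  FIRST(T) = { ')' }
  FIRST(X) = { ')' }

X → ): PREDICT = { ')' }
X → T: PREDICT = { ')' }
X → X T x: PREDICT = { ')' }

M[X, 'x'] is empty (no production applies)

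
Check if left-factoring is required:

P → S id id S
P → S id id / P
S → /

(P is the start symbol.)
Yes, P has productions with common prefix 'S id id'

Left-factoring is needed when two productions for the same non-terminal
share a common prefix on the right-hand side.

Productions for P:
  P → S id id S
  P → S id id / P

Found common prefix 'S id id' in productions for P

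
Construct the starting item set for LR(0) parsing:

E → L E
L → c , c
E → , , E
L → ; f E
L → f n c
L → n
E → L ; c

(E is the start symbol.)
{ [E → . , , E], [E → . L ; c], [E → . L E], [E' → . E], [L → . ; f E], [L → . c , c], [L → . f n c], [L → . n] }

First, augment the grammar with E' → E
I₀ = CLOSURE({ [E' → . E] }):
  [E' → . E] has the dot before E: add [E → . L E], [E → . , , E], [E → . L ; c]
  [E → . L E] has the dot before L: add [L → . c , c], [L → . ; f E], [L → . f n c], [L → . n]
No further items can be added.

I₀ = { [E → . , , E], [E → . L ; c], [E → . L E], [E' → . E], [L → . ; f E], [L → . c , c], [L → . f n c], [L → . n] }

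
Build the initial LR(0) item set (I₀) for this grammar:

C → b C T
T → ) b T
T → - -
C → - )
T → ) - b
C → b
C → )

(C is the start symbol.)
{ [C → . )], [C → . - )], [C → . b C T], [C → . b], [C' → . C] }

First, augment the grammar with C' → C
I₀ = CLOSURE({ [C' → . C] }):
  [C' → . C] has the dot before C: add [C → . b C T], [C → . - )], [C → . b], [C → . )]
No further items can be added.

I₀ = { [C → . )], [C → . - )], [C → . b C T], [C → . b], [C' → . C] }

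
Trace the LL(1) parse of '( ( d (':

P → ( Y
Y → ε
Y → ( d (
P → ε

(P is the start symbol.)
LL(1) parsing maintains a stack (initially the start symbol over $) and the input. At each step: if the stack top is a terminal, match it against the current input token; if it is a non-terminal N, replace it with the RHS of M[N, lookahead] (the unique production whose predict set contains the lookahead).

Stack is shown with the top on the left.

Stack    Input      Action
--------------------------
P $      ( ( d ( $  output P → ( Y
( Y $    ( ( d ( $  match '('
Y $      ( d ( $    output Y → ( d (
( d ( $  ( d ( $    match '('
d ( $    d ( $      match 'd'
( $      ( $        match '('
$        $          accept

The string is accepted.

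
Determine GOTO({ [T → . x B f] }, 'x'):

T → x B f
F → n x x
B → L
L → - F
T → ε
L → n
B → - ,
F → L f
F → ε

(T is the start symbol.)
{ [B → . - ,], [B → . L], [L → . - F], [L → . n], [T → x . B f] }

GOTO(I, 'x') = CLOSURE({ [A → αX.β] : [A → α.Xβ] ∈ I, X = 'x' })

Items with dot before 'x', with the dot advanced:
  [T → . x B f] → [T → x . B f]
Closure of the advanced items:
  [T → x . B f] has the dot before B: add [B → . L], [B → . - ,]
  [B → . L] has the dot before L: add [L → . - F], [L → . n]

GOTO = { [B → . - ,], [B → . L], [L → . - F], [L → . n], [T → x . B f] }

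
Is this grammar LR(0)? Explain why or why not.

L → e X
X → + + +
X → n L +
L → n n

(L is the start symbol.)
Yes, the grammar is LR(0)

A grammar is LR(0) if no state in the canonical LR(0) collection has:
  - both a shift item (dot before a terminal) and a complete item (shift-reduce conflict), or
  - two or more complete items (reduce-reduce conflict; the accept item [L' → L .] counts as a complete item here).

Augment with L' → L and build the canonical LR(0) collection (I0 = CLOSURE({[L' → . L]}), then GOTO on every symbol after a dot until no new states appear). It has 12 states:
  I0: { [L → . e X], [L → . n n], [L' → . L] }  — shift
  I1: { [L' → L .] }  — accept
  I2: { [L → e . X], [X → . + + +], [X → . n L +] }  — shift
  I3: { [L → n . n] }  — shift
  I4: { [L → n n .] }  — reduce
  I5: { [X → + . + +] }  — shift
  I6: { [L → e X .] }  — reduce
  I7: { [L → . e X], [L → . n n], [X → n . L +] }  — shift
  I8: { [X → n L . +] }  — shift
  I9: { [X → n L + .] }  — reduce
  I10: { [X → + + . +] }  — shift
  I11: { [X → + + + .] }  — reduce

Every state is either a pure shift/goto state or contains exactly one complete item and nothing to shift — no conflicts. The grammar is LR(0).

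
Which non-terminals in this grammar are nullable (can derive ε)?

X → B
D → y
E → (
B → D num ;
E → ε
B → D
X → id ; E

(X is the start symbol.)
A non-terminal is nullable if it can derive ε (the empty string): either it has an ε-production, or it has a production whose right-hand side consists entirely of nullable non-terminals.

ε-productions: E → ε
So E is immediately nullable.
No further non-terminal can be added: every production for the remaining non-terminals contains a terminal or a non-nullable non-terminal.
Nullable = { 'E' }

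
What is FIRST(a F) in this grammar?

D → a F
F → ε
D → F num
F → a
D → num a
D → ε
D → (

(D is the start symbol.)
To compute FIRST(a F), process the symbols left to right:
Symbol a is a terminal. Add 'a' and stop.
FIRST(a F) = { 'a' }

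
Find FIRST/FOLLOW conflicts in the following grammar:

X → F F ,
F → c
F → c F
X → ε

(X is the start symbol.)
No FIRST/FOLLOW conflicts.

A FIRST/FOLLOW conflict occurs when a non-terminal N has a nullable alternative N → β (β ⇒* ε) and another alternative N → α with FIRST(α) ∩ FOLLOW(N) ≠ ∅: on such a lookahead the parser cannot decide between expanding α and letting N vanish via β.

Nullable non-terminals: X.
FIRST sets used below: FIRST(F) = { 'c' }

X: nullable alternative(s) X → ε; FOLLOW(X) = { $ }
  X → F F ,: FIRST \ {ε} = { 'c' } — disjoint from FOLLOW(X)
  X → ε: FIRST \ {ε} = { } — this is the only nullable alternative, skip

F has no nullable alternative, so no FIRST/FOLLOW check is needed there.

No FIRST/FOLLOW conflicts found.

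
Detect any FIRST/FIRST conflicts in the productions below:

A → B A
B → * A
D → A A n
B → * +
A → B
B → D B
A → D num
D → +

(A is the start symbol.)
Yes. A → B A / A → B on { '*', '+' }; A → B A / A → D num on { '*', '+' }; A → B / A → D num on { '*', '+' }; B → '*' A / B → '*' '+' on { '*' }; B → '*' A / B → D B on { '*' }; B → '*' '+' / B → D B on { '*' }; D → A A n / D → '+' on { '+' }

A FIRST/FIRST conflict occurs when two productions N → α and N → β for the same non-terminal have FIRST(α) ∩ FIRST(β) ≠ ∅ (with ε ∈ FIRST of a nullable right-hand side, so two nullable alternatives also conflict).

FIRST sets of the non-terminals at (or reachable through a nullable prefix from) the front of some alternative:
  FIRST(B) = { '*', '+' }
  FIRST(D) = { '*', '+' }
  FIRST(A) = { '*', '+' }

Productions for A:
  A → B A: FIRST = { '*', '+' }
  A → B: FIRST = { '*', '+' }
  A → D num: FIRST = { '*', '+' }
Productions for B:
  B → * A: FIRST = { '*' }
  B → * +: FIRST = { '*' }
  B → D B: FIRST = { '*', '+' }
Productions for D:
  D → A A n: FIRST = { '*', '+' }
  D → +: FIRST = { '+' }

Conflict for A: A → B A and A → B
  Overlap: { '*', '+' }
Conflict for A: A → B A and A → D num
  Overlap: { '*', '+' }
Conflict for A: A → B and A → D num
  Overlap: { '*', '+' }
Conflict for B: B → * A and B → * +
  Overlap: { '*' }
Conflict for B: B → * A and B → D B
  Overlap: { '*' }
Conflict for B: B → * + and B → D B
  Overlap: { '*' }
Conflict for D: D → A A n and D → +
  Overlap: { '+' }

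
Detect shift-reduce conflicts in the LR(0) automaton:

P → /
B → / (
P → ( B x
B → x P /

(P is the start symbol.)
A shift-reduce conflict occurs when an LR(0) state has both:
  - a complete (reduce) item [A → α .] (dot at the end), and
  - a shift item [B → β . c γ] (dot before a terminal).

Augment with P' → P and build the canonical LR(0) collection (I0 = CLOSURE({[P' → . P]}), then GOTO on every symbol after a dot until no new states appear). It has 11 states:
  I0: { [P → . ( B x], [P → . /], [P' → . P] }  — shift
  I1: { [B → . / (], [B → . x P /], [P → ( . B x] }  — shift
  I2: { [P → / .] }  — reduce
  I3: { [P' → P .] }  — accept
  I4: { [B → / . (] }  — shift
  I5: { [P → ( B . x] }  — shift
  I6: { [B → x . P /], [P → . ( B x], [P → . /] }  — shift
  I7: { [B → x P . /] }  — shift
  I8: { [B → x P / .] }  — reduce
  I9: { [P → ( B x .] }  — reduce
  I10: { [B → / ( .] }  — reduce

No state contains both a complete item and a shift item.

Answer: No shift-reduce conflicts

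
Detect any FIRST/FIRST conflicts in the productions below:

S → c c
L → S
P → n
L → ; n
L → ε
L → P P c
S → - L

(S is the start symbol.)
A FIRST/FIRST conflict occurs when two productions N → α and N → β for the same non-terminal have FIRST(α) ∩ FIRST(β) ≠ ∅ (with ε ∈ FIRST of a nullable right-hand side, so two nullable alternatives also conflict).

FIRST sets of the non-terminals at (or reachable through a nullable prefix from) the front of some alternative:
  FIRST(S) = { '-', 'c' }
  FIRST(P) = { 'n' }

Productions for S:
  S → c c: FIRST = { 'c' }
  S → - L: FIRST = { '-' }
Productions for L:
  L → S: FIRST = { '-', 'c' }
  L → ; n: FIRST = { ';' }
  L → ε: FIRST = { ε }
  L → P P c: FIRST = { 'n' }
P has only one production, so no FIRST/FIRST conflict is possible there.

All alternatives of each non-terminal have pairwise disjoint FIRST sets.

Answer: No FIRST/FIRST conflicts.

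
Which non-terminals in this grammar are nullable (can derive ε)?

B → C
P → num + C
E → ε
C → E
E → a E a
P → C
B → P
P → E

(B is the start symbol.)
ε-productions: E → ε
So E is immediately nullable.
C → E: every symbol on the right is nullable, so C is nullable too.
P → C: every symbol on the right is nullable, so P is nullable too.
B → P: every symbol on the right is nullable, so B is nullable too.
Every non-terminal is now nullable.
Nullable = { 'B', 'C', 'E', 'P' }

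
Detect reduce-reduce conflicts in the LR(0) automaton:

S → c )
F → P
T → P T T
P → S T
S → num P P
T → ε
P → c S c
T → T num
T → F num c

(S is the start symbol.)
A reduce-reduce conflict occurs when an LR(0) state has two complete items [A → α .] and [B → β .] — both call for a reduction, and with no lookahead the parser cannot choose between them.

Augment with S' → S and build the canonical LR(0) collection (I0 = CLOSURE({[S' → . S]}), then GOTO on every symbol after a dot until no new states appear). It has 20 states:
  I0: { [S → . c )], [S → . num P P], [S' → . S] }  — shift
  I1: { [S' → S .] }  — accept
  I2: { [S → c . )] }  — shift
  I3: { [P → . S T], [P → . c S c], [S → . c )], [S → . num P P], [S → num . P P] }  — shift
  I4: { [P → . S T], [P → . c S c], [S → . c )], [S → . num P P], [S → num P . P] }  — shift
  I5: { [F → . P], [P → . S T], [P → . c S c], [P → S . T], [S → . c )], [S → . num P P], [T → . F num c], [T → . P T T], [T → . T num], [T → .] }  — shift, reduce
  I6: { [P → c . S c], [S → . c )], [S → . num P P], [S → c . )] }  — shift
  I7: { [S → c ) .] }  — reduce
  I8: { [P → c S . c] }  — shift
  I9: { [P → c S c .] }  — reduce
  I10: { [T → F . num c] }  — shift
  I11: { [F → . P], [F → P .], [P → . S T], [P → . c S c], [S → . c )], [S → . num P P], [T → . F num c], [T → . P T T], [T → . T num], [T → .], [T → P . T T] }  — shift, 2 reduces
  I12: { [P → S T .], [T → T . num] }  — shift, reduce
  I13: { [T → T num .] }  — reduce
  I14: { [F → . P], [P → . S T], [P → . c S c], [S → . c )], [S → . num P P], [T → . F num c], [T → . P T T], [T → . T num], [T → .], [T → P T . T], [T → T . num] }  — shift, reduce
  I15: { [T → P T T .], [T → T . num] }  — shift, reduce
  I16: { [P → . S T], [P → . c S c], [S → . c )], [S → . num P P], [S → num . P P], [T → T num .] }  — shift, reduce
  I17: { [T → F num . c] }  — shift
  I18: { [T → F num c .] }  — reduce
  I19: { [S → num P P .] }  — reduce

I11 contains complete items [F → P .], [T → .] — reduce-reduce conflict.

Answer: Yes — I11: [F → P .] vs [T → .]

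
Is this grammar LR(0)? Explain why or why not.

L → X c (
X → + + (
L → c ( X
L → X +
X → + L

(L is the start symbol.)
A grammar is LR(0) if no state in the canonical LR(0) collection has:
  - both a shift item (dot before a terminal) and a complete item (shift-reduce conflict), or
  - two or more complete items (reduce-reduce conflict; the accept item [L' → L .] counts as a complete item here).

Augment with L' → L and build the canonical LR(0) collection (I0 = CLOSURE({[L' → . L]}), then GOTO on every symbol after a dot until no new states appear). It has 13 states:
  I0: { [L → . X +], [L → . X c (], [L → . c ( X], [L' → . L], [X → . + + (], [X → . + L] }  — shift
  I1: { [L → . X +], [L → . X c (], [L → . c ( X], [X → + . + (], [X → + . L], [X → . + + (], [X → . + L] }  — shift
  I2: { [L' → L .] }  — accept
  I3: { [L → X . +], [L → X . c (] }  — shift
  I4: { [L → c . ( X] }  — shift
  I5: { [L → c ( . X], [X → . + + (], [X → . + L] }  — shift
  I6: { [L → c ( X .] }  — reduce
  I7: { [L → X + .] }  — reduce
  I8: { [L → X c . (] }  — shift
  I9: { [L → X c ( .] }  — reduce
  I10: { [L → . X +], [L → . X c (], [L → . c ( X], [X → + + . (], [X → + . + (], [X → + . L], [X → . + + (], [X → . + L] }  — shift
  I11: { [X → + L .] }  — reduce
  I12: { [X → + + ( .] }  — reduce

Every state is either a pure shift/goto state or contains exactly one complete item and nothing to shift — no conflicts. The grammar is LR(0).

Answer: Yes, the grammar is LR(0)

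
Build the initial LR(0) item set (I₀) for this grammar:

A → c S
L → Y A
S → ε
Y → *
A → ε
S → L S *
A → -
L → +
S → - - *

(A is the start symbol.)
{ [A → . -], [A → . c S], [A → .], [A' → . A] }

First, augment the grammar with A' → A
I₀ = CLOSURE({ [A' → . A] }):
  [A' → . A] has the dot before A: add [A → . c S], [A → .], [A → . -]
No further items can be added.

I₀ = { [A → . -], [A → . c S], [A → .], [A' → . A] }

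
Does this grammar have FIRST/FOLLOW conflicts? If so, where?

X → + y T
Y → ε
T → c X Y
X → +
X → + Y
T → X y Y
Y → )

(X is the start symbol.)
Yes. Y → ')' with FOLLOW(Y) on { ')' }

Nullable non-terminals: Y.

Y: nullable alternative(s) Y → ε; FOLLOW(Y) = { $, ')', 'y' }
  Y → ε: FIRST \ {ε} = { } — this is the only nullable alternative, skip
  Y → ): FIRST \ {ε} = { ')' } — overlaps FOLLOW(Y) on { ')' }: CONFLICT

T, X have no nullable alternative, so no FIRST/FOLLOW check is needed there.

So the grammar has 1 FIRST/FOLLOW conflict (marked CONFLICT above).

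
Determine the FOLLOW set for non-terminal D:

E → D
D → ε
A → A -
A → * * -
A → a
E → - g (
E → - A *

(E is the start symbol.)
In E → D: D is at the end, add FOLLOW(E)

The FOLLOW sets referred to above (computed the same way, to a fixed point):
  FOLLOW(E) = { $ }

Taking the union: FOLLOW(D) = { $ }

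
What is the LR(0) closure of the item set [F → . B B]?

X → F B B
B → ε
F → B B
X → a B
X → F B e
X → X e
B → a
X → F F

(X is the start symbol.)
{ [B → . a], [B → .], [F → . B B] }

Start with: [F → . B B]
  [F → . B B] has the dot before B: add [B → .], [B → . a]
No further items can be added.

CLOSURE = { [B → . a], [B → .], [F → . B B] }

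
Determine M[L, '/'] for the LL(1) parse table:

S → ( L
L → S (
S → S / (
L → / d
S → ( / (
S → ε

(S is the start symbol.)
To find M[L, '/'], we find productions for L where '/' is in the predict set (PREDICT(N → α) = (FIRST(α) \ {ε}) ∪ (FOLLOW(N) if α ⇒* ε)).

Relevant sets:
  FIRST(S) = { '(', '/', ε }

L → S (: PREDICT = { '(', '/' }
  '/' is in predict set, so this production goes in M[L, '/']
L → / d: PREDICT = { '/' }
  '/' is in predict set, so this production goes in M[L, '/']

M[L, '/'] = L → S (, L → / d  (a multiply-defined cell — the grammar is not LL(1))

Answer: L → S (, L → / d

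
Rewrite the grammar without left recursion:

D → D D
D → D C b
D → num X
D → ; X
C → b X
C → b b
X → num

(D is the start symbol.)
D → num X D'
D → ; X D'
D' → D D'
D' → C b D'
D' → ε
C → b X
C → b b
X → num

D is directly left-recursive. The standard transformation for
  A → A α₁ | ... | A α_m | β₁ | ... | β_n
is
  A  → β₁ A' | ... | β_n A'
  A' → α₁ A' | ... | α_m A' | ε

D → num X becomes D → num X D'
D → ; X becomes D → ; X D'
D → D D becomes D' → D D'
D → D C b becomes D' → C b D'
Add D' → ε

Productions for other non-terminals are unchanged:
  C → b X
  C → b b
  X → num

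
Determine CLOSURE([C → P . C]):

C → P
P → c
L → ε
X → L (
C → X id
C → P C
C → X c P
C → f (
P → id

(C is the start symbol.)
Start with: [C → P . C]
  [C → P . C] has the dot before C: add [C → . P], [C → . X id], [C → . P C], [C → . X c P], [C → . f (]
  [C → . P] has the dot before P: add [P → . c], [P → . id]
  [C → . X id] has the dot before X: add [X → . L (]
  [X → . L (] has the dot before L: add [L → .]
No further items can be added.

CLOSURE = { [C → . P C], [C → . P], [C → . X c P], [C → . X id], [C → . f (], [C → P . C], [L → .], [P → . c], [P → . id], [X → . L (] }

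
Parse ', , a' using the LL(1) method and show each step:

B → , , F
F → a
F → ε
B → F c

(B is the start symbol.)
LL(1) parsing maintains a stack (initially the start symbol over $) and the input. At each step: if the stack top is a terminal, match it against the current input token; if it is a non-terminal N, replace it with the RHS of M[N, lookahead] (the unique production whose predict set contains the lookahead).

Stack is shown with the top on the left.

Stack    Input    Action
------------------------
B $      , , a $  output B → , , F
, , F $  , , a $  match ','
, F $    , a $    match ','
F $      a $      output F → a
a $      a $      match 'a'
$        $        accept

The string is accepted.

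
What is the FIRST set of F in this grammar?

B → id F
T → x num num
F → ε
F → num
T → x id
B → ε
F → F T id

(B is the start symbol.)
FIRST sets of the other non-terminals involved (by the same procedure, iterated to a fixed point):
  FIRST(T) = { 'x' }

From F → ε:
  - ε-production, so ε ∈ FIRST(F)
From F → num:
  - num is a terminal: add 'num' and stop
From F → F T id:
  - F is the symbol being defined: contributes nothing new
    F is nullable, so continue to the next symbol
  - T is a non-terminal: add FIRST(T) \ {ε} = { 'x' }
    T is not nullable, so stop

Collecting: FIRST(F) = { 'num', 'x', ε }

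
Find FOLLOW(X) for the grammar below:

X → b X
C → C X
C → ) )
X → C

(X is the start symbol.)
{ $, ')', 'b' }

To compute FOLLOW(X), find every occurrence of X on a right-hand side N → α X β: add FIRST(β) \ {ε}, and if β is empty or nullable also add FOLLOW(N). Iterate to a fixed point.

X is the start symbol, so $ ∈ FOLLOW(X).
In X → b X: X is at the end; this adds FOLLOW(X) to itself — nothing new
In C → C X: X is at the end, add FOLLOW(C)

The FOLLOW sets referred to above (computed the same way, to a fixed point):
  FOLLOW(C) = { $, ')', 'b' }

Taking the union: FOLLOW(X) = { $, ')', 'b' }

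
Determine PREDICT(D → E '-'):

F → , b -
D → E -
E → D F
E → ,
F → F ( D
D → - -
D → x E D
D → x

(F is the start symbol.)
{ ',', '-', 'x' }

PREDICT(D → E '-') = (FIRST(RHS) \ {ε}) ∪ (FOLLOW(D) if ε ∈ FIRST(RHS), i.e. RHS ⇒* ε)
FIRST(E) = { ',', '-', 'x' }
FIRST(E '-') = { ',', '-', 'x' }
ε ∉ FIRST(E '-'), so FOLLOW(D) is not added.
PREDICT(D → E '-') = { ',', '-', 'x' }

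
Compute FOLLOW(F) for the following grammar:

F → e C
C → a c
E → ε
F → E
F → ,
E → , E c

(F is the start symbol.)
{ $ }

To compute FOLLOW(F), find every occurrence of F on a right-hand side N → α F β: add FIRST(β) \ {ε}, and if β is empty or nullable also add FOLLOW(N). Iterate to a fixed point.

F is the start symbol, so $ ∈ FOLLOW(F).
F does not occur on any right-hand side.

Taking the union: FOLLOW(F) = { $ }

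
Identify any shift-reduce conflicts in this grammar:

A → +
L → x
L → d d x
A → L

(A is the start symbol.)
No shift-reduce conflicts

A shift-reduce conflict occurs when an LR(0) state has both:
  - a complete (reduce) item [A → α .] (dot at the end), and
  - a shift item [B → β . c γ] (dot before a terminal).

Augment with A' → A and build the canonical LR(0) collection (I0 = CLOSURE({[A' → . A]}), then GOTO on every symbol after a dot until no new states appear). It has 8 states:
  I0: { [A → . +], [A → . L], [A' → . A], [L → . d d x], [L → . x] }  — shift
  I1: { [A → + .] }  — reduce
  I2: { [A' → A .] }  — accept
  I3: { [A → L .] }  — reduce
  I4: { [L → d . d x] }  — shift
  I5: { [L → x .] }  — reduce
  I6: { [L → d d . x] }  — shift
  I7: { [L → d d x .] }  — reduce

No state contains both a complete item and a shift item.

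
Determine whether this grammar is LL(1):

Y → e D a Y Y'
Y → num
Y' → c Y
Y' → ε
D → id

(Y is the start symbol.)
A grammar is LL(1) if for each non-terminal N with multiple productions, the predict sets of those productions are pairwise disjoint, where PREDICT(N → α) = (FIRST(α) \ {ε}) ∪ (FOLLOW(N) if α ⇒* ε).

Relevant sets:
  FOLLOW(Y') = { $, 'c' }

For Y:
  PREDICT(Y → e D a Y Y') = { 'e' }
  PREDICT(Y → num) = { 'num' }
For Y':
  PREDICT(Y' → c Y) = { 'c' }
  PREDICT(Y' → ε) = { $, 'c' }
D has a single production, so nothing to check there.

Conflict found: Predict set conflict for Y': { 'c' }
The grammar is NOT LL(1).

Answer: No. Predict set conflict for Y': { 'c' }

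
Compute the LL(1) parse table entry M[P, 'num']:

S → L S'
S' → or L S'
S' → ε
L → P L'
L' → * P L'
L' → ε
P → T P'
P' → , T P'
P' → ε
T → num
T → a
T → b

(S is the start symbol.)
P → T P'

To find M[P, 'num'], we find productions for P where 'num' is in the predict set (PREDICT(N → α) = (FIRST(α) \ {ε}) ∪ (FOLLOW(N) if α ⇒* ε)).

Relevant sets:
  FIRST(T) = { 'a', 'b', 'num' }

P → T P': PREDICT = { 'a', 'b', 'num' }
  'num' is in predict set, so this production goes in M[P, 'num']

M[P, 'num'] = P → T P'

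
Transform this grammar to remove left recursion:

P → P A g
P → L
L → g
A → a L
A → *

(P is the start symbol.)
P → L P'
P' → A g P'
P' → ε
L → g
A → a L
A → *

P is directly left-recursive. The standard transformation for
  A → A α₁ | ... | A α_m | β₁ | ... | β_n
is
  A  → β₁ A' | ... | β_n A'
  A' → α₁ A' | ... | α_m A' | ε

P → L becomes P → L P'
P → P A g becomes P' → A g P'
Add P' → ε

Productions for other non-terminals are unchanged:
  L → g
  A → a L
  A → *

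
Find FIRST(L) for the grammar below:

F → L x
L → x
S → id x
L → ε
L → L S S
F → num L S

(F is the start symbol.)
FIRST sets of the other non-terminals involved (by the same procedure, iterated to a fixed point):
  FIRST(S) = { 'id' }

From L → x:
  - x is a terminal: add 'x' and stop
From L → ε:
  - ε-production, so ε ∈ FIRST(L)
From L → L S S:
  - L is the symbol being defined: contributes nothing new
    L is nullable, so continue to the next symbol
  - S is a non-terminal: add FIRST(S) \ {ε} = { 'id' }
    S is not nullable, so stop

Collecting: FIRST(L) = { 'id', 'x', ε }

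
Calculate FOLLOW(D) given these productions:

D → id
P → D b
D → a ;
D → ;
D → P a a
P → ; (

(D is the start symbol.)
To compute FOLLOW(D), find every occurrence of D on a right-hand side N → α D β: add FIRST(β) \ {ε}, and if β is empty or nullable also add FOLLOW(N). Iterate to a fixed point.

D is the start symbol, so $ ∈ FOLLOW(D).
In P → D b: D is followed by b, add FIRST(b) \ {ε} = { 'b' }

Taking the union: FOLLOW(D) = { $, 'b' }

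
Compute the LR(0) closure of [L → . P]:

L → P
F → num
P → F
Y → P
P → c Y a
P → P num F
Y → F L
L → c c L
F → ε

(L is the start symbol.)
To compute CLOSURE, for each item [A → α.Bβ] where B is a non-terminal, add [B → .γ] for all productions B → γ; repeat for the newly added items until nothing changes.

Start with: [L → . P]
  [L → . P] has the dot before P: add [P → . F], [P → . c Y a], [P → . P num F]
  [P → . F] has the dot before F: add [F → . num], [F → .]
No further items can be added.

CLOSURE = { [F → . num], [F → .], [L → . P], [P → . F], [P → . P num F], [P → . c Y a] }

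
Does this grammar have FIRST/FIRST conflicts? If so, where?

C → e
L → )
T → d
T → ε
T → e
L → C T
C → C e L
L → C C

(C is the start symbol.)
A FIRST/FIRST conflict occurs when two productions N → α and N → β for the same non-terminal have FIRST(α) ∩ FIRST(β) ≠ ∅ (with ε ∈ FIRST of a nullable right-hand side, so two nullable alternatives also conflict).

FIRST sets of the non-terminals at (or reachable through a nullable prefix from) the front of some alternative:
  FIRST(C) = { 'e' }

Productions for C:
  C → e: FIRST = { 'e' }
  C → C e L: FIRST = { 'e' }
Productions for L:
  L → ): FIRST = { ')' }
  L → C T: FIRST = { 'e' }
  L → C C: FIRST = { 'e' }
Productions for T:
  T → d: FIRST = { 'd' }
  T → ε: FIRST = { ε }
  T → e: FIRST = { 'e' }

Conflict for C: C → e and C → C e L
  Overlap: { 'e' }
Conflict for L: L → C T and L → C C
  Overlap: { 'e' }

Answer: Yes. C → e / C → C e L on { 'e' }; L → C T / L → C C on { 'e' }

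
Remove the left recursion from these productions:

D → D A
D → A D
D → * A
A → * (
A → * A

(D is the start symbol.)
D is directly left-recursive. The standard transformation for
  A → A α₁ | ... | A α_m | β₁ | ... | β_n
is
  A  → β₁ A' | ... | β_n A'
  A' → α₁ A' | ... | α_m A' | ε

D → A D becomes D → A D D'
D → * A becomes D → * A D'
D → D A becomes D' → A D'
Add D' → ε

Productions for other non-terminals are unchanged:
  A → * (
  A → * A

Resulting grammar:
D → A D D'
D → * A D'
D' → A D'
D' → ε
A → * (
A → * A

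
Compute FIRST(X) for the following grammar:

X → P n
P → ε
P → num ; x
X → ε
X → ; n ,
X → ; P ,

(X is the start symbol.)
FIRST sets of the other non-terminals involved (by the same procedure, iterated to a fixed point):
  FIRST(P) = { 'num', ε }

From X → P n:
  - P is a non-terminal: add FIRST(P) \ {ε} = { 'num' }
    P is nullable, so continue to the next symbol
  - n is a terminal: add 'n' and stop
From X → ε:
  - ε-production, so ε ∈ FIRST(X)
From X → ; n ,:
  - ';' is a terminal: add ';' and stop
From X → ; P ,:
  - ';' is a terminal: add ';' and stop

Collecting: FIRST(X) = { ';', 'n', 'num', ε }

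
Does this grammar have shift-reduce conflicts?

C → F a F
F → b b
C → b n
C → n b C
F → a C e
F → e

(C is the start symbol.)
No shift-reduce conflicts

Augment with C' → C and build the canonical LR(0) collection (I0 = CLOSURE({[C' → . C]}), then GOTO on every symbol after a dot until no new states appear). It has 16 states:
  I0: { [C → . F a F], [C → . b n], [C → . n b C], [C' → . C], [F → . a C e], [F → . b b], [F → . e] }  — shift
  I1: { [C' → C .] }  — accept
  I2: { [C → F . a F] }  — shift
  I3: { [C → . F a F], [C → . b n], [C → . n b C], [F → . a C e], [F → . b b], [F → . e], [F → a . C e] }  — shift
  I4: { [C → b . n], [F → b . b] }  — shift
  I5: { [F → e .] }  — reduce
  I6: { [C → n . b C] }  — shift
  I7: { [C → . F a F], [C → . b n], [C → . n b C], [C → n b . C], [F → . a C e], [F → . b b], [F → . e] }  — shift
  I8: { [C → n b C .] }  — reduce
  I9: { [F → b b .] }  — reduce
  I10: { [C → b n .] }  — reduce
  I11: { [F → a C . e] }  — shift
  I12: { [F → a C e .] }  — reduce
  I13: { [C → F a . F], [F → . a C e], [F → . b b], [F → . e] }  — shift
  I14: { [C → F a F .] }  — reduce
  I15: { [F → b . b] }  — shift

No state contains both a complete item and a shift item.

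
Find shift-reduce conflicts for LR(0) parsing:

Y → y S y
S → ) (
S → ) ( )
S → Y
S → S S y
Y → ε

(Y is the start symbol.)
Yes — I0: [Y → .] vs [Y → . y S y]; I2: [Y → .] vs [S → . ) (]; I4: [Y → .] vs [S → . ) (]; I6: [Y → .] vs [S → . ) (]; I7: [Y → .] vs [S → . ) (]; I8: [S → S S y .] vs [S → . ) (]; I9: [S → ) ( .] vs [S → ) ( . )]

A shift-reduce conflict occurs when an LR(0) state has both:
  - a complete (reduce) item [A → α .] (dot at the end), and
  - a shift item [B → β . c γ] (dot before a terminal).

Augment with Y' → Y and build the canonical LR(0) collection (I0 = CLOSURE({[Y' → . Y]}), then GOTO on every symbol after a dot until no new states appear). It has 11 states:
  I0: { [Y → . y S y], [Y → .], [Y' → . Y] }  — shift, reduce
  I1: { [Y' → Y .] }  — accept
  I2: { [S → . ) ( )], [S → . ) (], [S → . S S y], [S → . Y], [Y → . y S y], [Y → .], [Y → y . S y] }  — shift, reduce
  I3: { [S → ) . ( )], [S → ) . (] }  — shift
  I4: { [S → . ) ( )], [S → . ) (], [S → . S S y], [S → . Y], [S → S . S y], [Y → . y S y], [Y → .], [Y → y S . y] }  — shift, reduce
  I5: { [S → Y .] }  — reduce
  I6: { [S → . ) ( )], [S → . ) (], [S → . S S y], [S → . Y], [S → S . S y], [S → S S . y], [Y → . y S y], [Y → .] }  — shift, reduce
  I7: { [S → . ) ( )], [S → . ) (], [S → . S S y], [S → . Y], [Y → . y S y], [Y → .], [Y → y . S y], [Y → y S y .] }  — shift, 2 reduces
  I8: { [S → . ) ( )], [S → . ) (], [S → . S S y], [S → . Y], [S → S S y .], [Y → . y S y], [Y → .], [Y → y . S y] }  — shift, 2 reduces
  I9: { [S → ) ( . )], [S → ) ( .] }  — shift, reduce
  I10: { [S → ) ( ) .] }  — reduce

I0 contains reduce item [Y → .] and shift item [Y → . y S y] — shift-reduce conflict.
I2 contains reduce item [Y → .] and shift items [S → . ) (], [S → . ) ( )], [Y → . y S y] — shift-reduce conflict.
I4 contains reduce item [Y → .] and shift items [S → . ) (], [S → . ) ( )], [Y → . y S y], [Y → y S . y] — shift-reduce conflict.
I6 contains reduce item [Y → .] and shift items [S → . ) (], [S → . ) ( )], [S → S S . y], [Y → . y S y] — shift-reduce conflict.
I7 contains reduce items [Y → .], [Y → y S y .] and shift items [S → . ) (], [S → . ) ( )], [Y → . y S y] — shift-reduce conflict.
I8 contains reduce items [S → S S y .], [Y → .] and shift items [S → . ) (], [S → . ) ( )], [Y → . y S y] — shift-reduce conflict.
I9 contains reduce item [S → ) ( .] and shift item [S → ) ( . )] — shift-reduce conflict.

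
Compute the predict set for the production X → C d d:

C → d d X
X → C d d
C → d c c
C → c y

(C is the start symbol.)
PREDICT(X → C d d) = (FIRST(RHS) \ {ε}) ∪ (FOLLOW(X) if ε ∈ FIRST(RHS), i.e. RHS ⇒* ε)
FIRST(C) = { 'c', 'd' }
FIRST(C d d) = { 'c', 'd' }
ε ∉ FIRST(C d d), so FOLLOW(X) is not added.
PREDICT(X → C d d) = { 'c', 'd' }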